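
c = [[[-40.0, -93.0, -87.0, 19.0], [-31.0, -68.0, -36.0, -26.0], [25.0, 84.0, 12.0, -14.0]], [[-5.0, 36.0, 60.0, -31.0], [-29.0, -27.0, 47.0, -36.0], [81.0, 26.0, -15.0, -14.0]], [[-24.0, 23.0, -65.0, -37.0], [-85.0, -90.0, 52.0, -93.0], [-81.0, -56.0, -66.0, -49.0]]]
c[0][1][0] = -31.0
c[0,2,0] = 25.0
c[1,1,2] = 47.0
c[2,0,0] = -24.0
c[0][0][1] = -93.0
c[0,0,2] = -87.0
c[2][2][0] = -81.0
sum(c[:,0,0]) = -69.0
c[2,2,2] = -66.0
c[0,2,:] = [25.0, 84.0, 12.0, -14.0]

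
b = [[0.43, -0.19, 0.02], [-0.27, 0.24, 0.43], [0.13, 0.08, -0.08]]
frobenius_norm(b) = 0.75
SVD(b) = [[-0.59, -0.8, -0.11], [0.79, -0.6, 0.11], [-0.15, -0.02, 0.99]] @ diag([0.6621748704367548, 0.3290507929797, 0.1405347522910173]) @ [[-0.74, 0.44, 0.52], [-0.56, 0.02, -0.82], [0.37, 0.90, -0.23]]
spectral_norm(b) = 0.66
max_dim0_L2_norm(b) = 0.52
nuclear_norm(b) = 1.13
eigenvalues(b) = [-0.22, 0.56, 0.25]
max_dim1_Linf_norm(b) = 0.43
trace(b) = 0.59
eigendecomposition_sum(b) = [[-0.02, -0.02, 0.05],[-0.06, -0.05, 0.17],[0.05, 0.05, -0.15]] + [[0.39,-0.28,-0.17],  [-0.27,0.19,0.12],  [0.05,-0.03,-0.02]] + [[0.05, 0.10, 0.14],  [0.06, 0.11, 0.14],  [0.03, 0.07, 0.09]]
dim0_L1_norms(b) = [0.83, 0.51, 0.53]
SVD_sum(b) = [[0.29, -0.17, -0.20],[-0.39, 0.23, 0.27],[0.08, -0.04, -0.05]] + [[0.15, -0.01, 0.22], [0.11, -0.00, 0.16], [0.00, -0.00, 0.00]] + [[-0.01, -0.01, 0.00], [0.01, 0.01, -0.0], [0.05, 0.12, -0.03]]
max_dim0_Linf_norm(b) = 0.43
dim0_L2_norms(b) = [0.52, 0.32, 0.44]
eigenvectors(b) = [[0.23,0.82,0.64],  [0.73,-0.56,0.65],  [-0.64,0.10,0.41]]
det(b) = -0.03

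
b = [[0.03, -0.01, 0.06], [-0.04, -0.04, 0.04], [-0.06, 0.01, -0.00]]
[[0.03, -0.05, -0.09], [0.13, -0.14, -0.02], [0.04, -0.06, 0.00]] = b @ [[-0.93, 1.2, -0.18],  [-1.54, 1.04, -0.82],  [0.77, -1.23, -1.56]]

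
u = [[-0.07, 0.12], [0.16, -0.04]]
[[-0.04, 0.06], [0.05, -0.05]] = u @ [[0.28, -0.19], [-0.19, 0.41]]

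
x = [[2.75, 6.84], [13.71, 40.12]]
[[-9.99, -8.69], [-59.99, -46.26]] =x@ [[0.57, -1.94], [-1.69, -0.49]]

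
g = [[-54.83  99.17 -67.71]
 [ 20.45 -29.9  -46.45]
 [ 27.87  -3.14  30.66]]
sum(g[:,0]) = -6.5099999999999945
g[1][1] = -29.9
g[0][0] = -54.83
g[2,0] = 27.87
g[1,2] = -46.45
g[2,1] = -3.14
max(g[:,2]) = 30.66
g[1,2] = -46.45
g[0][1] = 99.17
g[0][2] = -67.71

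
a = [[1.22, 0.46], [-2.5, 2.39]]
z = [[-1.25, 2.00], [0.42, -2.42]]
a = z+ [[2.47,-1.54], [-2.92,4.81]]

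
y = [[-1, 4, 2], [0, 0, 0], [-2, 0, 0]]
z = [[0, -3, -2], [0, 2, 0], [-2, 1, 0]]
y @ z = [[-4, 13, 2], [0, 0, 0], [0, 6, 4]]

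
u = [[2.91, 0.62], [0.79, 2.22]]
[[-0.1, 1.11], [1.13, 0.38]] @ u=[[0.59,2.4], [3.59,1.54]]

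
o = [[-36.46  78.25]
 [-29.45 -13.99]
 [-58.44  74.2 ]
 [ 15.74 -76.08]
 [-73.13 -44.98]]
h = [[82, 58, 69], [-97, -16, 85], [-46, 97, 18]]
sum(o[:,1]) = 17.400000000000013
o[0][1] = 78.25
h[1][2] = 85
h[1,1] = -16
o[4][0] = -73.13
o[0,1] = 78.25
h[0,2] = 69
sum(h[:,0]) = -61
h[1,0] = -97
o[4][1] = -44.98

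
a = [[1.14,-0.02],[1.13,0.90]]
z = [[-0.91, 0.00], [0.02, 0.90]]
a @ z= [[-1.04, -0.02],[-1.01, 0.81]]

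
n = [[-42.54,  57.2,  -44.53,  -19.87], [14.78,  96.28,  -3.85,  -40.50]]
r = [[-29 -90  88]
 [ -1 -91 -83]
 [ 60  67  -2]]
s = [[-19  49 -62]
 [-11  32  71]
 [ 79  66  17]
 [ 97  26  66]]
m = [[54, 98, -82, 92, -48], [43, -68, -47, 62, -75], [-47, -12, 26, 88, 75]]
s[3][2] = 66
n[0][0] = -42.54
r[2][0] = 60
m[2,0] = -47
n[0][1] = 57.2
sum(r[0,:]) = -31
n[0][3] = -19.87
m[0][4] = -48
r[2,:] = [60, 67, -2]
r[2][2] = -2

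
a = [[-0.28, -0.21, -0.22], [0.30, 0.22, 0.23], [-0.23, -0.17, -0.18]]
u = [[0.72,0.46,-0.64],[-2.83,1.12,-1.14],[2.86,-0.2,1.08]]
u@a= [[0.08, 0.06, 0.06],[1.39, 1.03, 1.09],[-1.11, -0.83, -0.87]]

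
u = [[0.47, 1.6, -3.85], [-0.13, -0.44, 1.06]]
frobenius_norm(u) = 4.35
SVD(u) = [[-0.96, 0.27],  [0.27, 0.96]] @ diag([4.351723731281585, 0.0007527288203718979]) @ [[-0.11, -0.38, 0.92], [-0.78, 0.60, 0.15]]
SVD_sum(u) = [[0.47, 1.6, -3.85], [-0.13, -0.44, 1.06]] + [[-0.0, 0.0, 0.00], [-0.00, 0.00, 0.0]]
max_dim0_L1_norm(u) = 4.91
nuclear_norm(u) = 4.35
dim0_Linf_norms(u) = [0.47, 1.6, 3.85]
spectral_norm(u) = 4.35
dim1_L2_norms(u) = [4.2, 1.16]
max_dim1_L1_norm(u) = 5.92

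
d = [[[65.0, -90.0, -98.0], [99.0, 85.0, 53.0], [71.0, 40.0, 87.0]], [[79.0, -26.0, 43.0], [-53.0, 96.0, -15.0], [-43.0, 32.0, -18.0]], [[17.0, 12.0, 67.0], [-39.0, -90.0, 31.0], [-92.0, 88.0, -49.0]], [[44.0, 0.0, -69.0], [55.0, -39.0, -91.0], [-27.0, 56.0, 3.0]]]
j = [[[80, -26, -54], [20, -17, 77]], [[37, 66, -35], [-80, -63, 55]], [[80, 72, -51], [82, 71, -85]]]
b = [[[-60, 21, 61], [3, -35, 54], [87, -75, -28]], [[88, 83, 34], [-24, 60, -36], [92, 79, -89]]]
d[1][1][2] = -15.0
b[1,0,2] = 34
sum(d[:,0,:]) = 44.0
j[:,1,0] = [20, -80, 82]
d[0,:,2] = [-98.0, 53.0, 87.0]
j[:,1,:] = [[20, -17, 77], [-80, -63, 55], [82, 71, -85]]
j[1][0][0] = 37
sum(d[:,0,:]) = 44.0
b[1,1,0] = -24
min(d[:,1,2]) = -91.0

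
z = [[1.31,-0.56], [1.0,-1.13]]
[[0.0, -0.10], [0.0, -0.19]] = z @ [[0.0,0.00], [0.00,0.17]]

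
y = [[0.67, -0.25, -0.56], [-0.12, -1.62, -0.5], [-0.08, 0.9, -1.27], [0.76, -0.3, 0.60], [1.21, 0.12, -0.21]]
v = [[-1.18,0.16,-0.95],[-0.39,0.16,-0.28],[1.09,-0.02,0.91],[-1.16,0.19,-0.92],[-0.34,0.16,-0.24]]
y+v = [[-0.51,  -0.09,  -1.51], [-0.51,  -1.46,  -0.78], [1.01,  0.88,  -0.36], [-0.4,  -0.11,  -0.32], [0.87,  0.28,  -0.45]]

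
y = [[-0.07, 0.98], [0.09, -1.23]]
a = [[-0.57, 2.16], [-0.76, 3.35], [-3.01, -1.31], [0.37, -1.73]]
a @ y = [[0.23, -3.22], [0.35, -4.87], [0.09, -1.34], [-0.18, 2.49]]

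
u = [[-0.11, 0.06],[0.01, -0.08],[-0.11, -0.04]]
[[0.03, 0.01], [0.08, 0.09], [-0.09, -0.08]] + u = [[-0.08,0.07], [0.09,0.01], [-0.2,-0.12]]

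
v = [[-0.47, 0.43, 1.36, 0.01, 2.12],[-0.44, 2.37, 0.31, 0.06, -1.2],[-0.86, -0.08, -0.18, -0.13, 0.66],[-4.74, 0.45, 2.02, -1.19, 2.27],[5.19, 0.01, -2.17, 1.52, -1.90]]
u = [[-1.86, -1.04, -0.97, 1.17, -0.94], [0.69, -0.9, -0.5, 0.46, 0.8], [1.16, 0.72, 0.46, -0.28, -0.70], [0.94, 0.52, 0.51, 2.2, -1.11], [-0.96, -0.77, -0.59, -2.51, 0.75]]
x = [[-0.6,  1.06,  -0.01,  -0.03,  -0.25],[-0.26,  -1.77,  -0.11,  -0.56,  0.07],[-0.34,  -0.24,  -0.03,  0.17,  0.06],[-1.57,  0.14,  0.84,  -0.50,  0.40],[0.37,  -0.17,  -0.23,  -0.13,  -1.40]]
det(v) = 1.03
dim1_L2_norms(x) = [1.24, 1.88, 0.45, 1.9, 1.48]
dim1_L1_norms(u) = [5.98, 3.35, 3.32, 5.28, 5.58]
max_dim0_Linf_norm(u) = 2.51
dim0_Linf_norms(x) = [1.57, 1.77, 0.84, 0.56, 1.4]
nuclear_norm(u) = 9.58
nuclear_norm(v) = 14.01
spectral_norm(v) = 8.62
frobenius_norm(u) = 5.38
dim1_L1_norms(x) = [1.95, 2.77, 0.84, 3.45, 2.3]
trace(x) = -4.30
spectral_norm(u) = 4.07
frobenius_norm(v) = 9.29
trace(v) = -1.37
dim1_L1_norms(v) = [4.39, 4.38, 1.91, 10.67, 10.79]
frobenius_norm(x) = 3.33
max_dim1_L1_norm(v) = 10.79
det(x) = 0.64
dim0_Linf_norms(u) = [1.86, 1.04, 0.97, 2.51, 1.11]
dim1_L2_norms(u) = [2.78, 1.55, 1.63, 2.74, 2.95]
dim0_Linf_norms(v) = [5.19, 2.37, 2.17, 1.52, 2.27]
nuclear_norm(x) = 6.24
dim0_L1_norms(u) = [5.61, 3.95, 3.03, 6.62, 4.3]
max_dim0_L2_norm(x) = 2.09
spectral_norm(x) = 2.19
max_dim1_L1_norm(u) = 5.98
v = u @ x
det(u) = 1.55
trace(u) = 0.65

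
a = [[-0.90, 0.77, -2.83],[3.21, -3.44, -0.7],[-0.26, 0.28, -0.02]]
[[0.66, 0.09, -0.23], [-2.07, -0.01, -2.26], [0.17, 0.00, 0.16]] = a@[[-0.44, 0.16, -0.41], [0.20, 0.16, 0.22], [-0.04, -0.04, 0.27]]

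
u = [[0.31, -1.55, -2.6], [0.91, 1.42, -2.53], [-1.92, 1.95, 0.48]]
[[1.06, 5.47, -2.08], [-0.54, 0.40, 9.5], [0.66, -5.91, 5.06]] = u @ [[-0.79, 0.95, 0.85], [-0.37, -1.88, 3.76], [-0.28, -0.87, -1.34]]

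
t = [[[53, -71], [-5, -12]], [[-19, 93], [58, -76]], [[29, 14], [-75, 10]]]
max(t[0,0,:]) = 53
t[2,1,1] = 10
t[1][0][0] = -19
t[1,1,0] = 58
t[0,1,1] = -12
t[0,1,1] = -12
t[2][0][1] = 14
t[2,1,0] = -75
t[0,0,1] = -71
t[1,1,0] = 58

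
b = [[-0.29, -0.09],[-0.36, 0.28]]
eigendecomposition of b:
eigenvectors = [[-0.87, 0.14],  [-0.5, -0.99]]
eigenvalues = [-0.34, 0.33]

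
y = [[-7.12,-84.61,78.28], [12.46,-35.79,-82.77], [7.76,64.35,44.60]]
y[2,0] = 7.76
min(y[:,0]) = -7.12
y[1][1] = -35.79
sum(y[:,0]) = 13.100000000000001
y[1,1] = -35.79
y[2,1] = 64.35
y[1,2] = -82.77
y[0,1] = -84.61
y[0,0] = -7.12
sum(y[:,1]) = -56.05000000000001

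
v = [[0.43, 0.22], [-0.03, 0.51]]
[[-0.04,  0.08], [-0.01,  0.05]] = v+[[-0.47, -0.14], [0.02, -0.46]]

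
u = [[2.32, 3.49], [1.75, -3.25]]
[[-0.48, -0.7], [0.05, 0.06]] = u @ [[-0.1,-0.15], [-0.07,-0.10]]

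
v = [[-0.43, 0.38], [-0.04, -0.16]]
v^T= [[-0.43,-0.04],[0.38,-0.16]]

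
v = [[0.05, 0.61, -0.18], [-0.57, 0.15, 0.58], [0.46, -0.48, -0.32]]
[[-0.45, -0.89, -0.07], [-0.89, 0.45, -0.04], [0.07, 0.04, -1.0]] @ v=[[0.45, -0.37, -0.41], [-0.32, -0.46, 0.43], [-0.48, 0.53, 0.33]]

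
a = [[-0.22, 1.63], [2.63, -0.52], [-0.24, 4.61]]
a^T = [[-0.22, 2.63, -0.24],[1.63, -0.52, 4.61]]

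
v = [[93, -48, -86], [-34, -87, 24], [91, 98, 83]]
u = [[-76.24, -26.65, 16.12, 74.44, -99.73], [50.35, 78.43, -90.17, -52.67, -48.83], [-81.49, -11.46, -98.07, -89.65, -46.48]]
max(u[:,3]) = 74.44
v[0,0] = 93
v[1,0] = -34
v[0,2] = -86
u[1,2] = -90.17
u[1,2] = -90.17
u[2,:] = [-81.49, -11.46, -98.07, -89.65, -46.48]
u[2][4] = -46.48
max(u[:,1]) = 78.43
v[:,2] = [-86, 24, 83]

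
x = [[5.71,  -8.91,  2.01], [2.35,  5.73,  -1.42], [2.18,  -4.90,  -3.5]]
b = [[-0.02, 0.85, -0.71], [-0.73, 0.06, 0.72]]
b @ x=[[0.34,8.53,1.24], [-2.46,3.32,-4.07]]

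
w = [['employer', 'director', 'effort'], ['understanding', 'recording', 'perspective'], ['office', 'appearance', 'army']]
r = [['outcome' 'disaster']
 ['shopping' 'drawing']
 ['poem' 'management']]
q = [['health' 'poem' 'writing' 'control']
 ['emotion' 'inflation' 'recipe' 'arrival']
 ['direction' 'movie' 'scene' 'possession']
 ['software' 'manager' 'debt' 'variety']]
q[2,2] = 'scene'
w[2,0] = 'office'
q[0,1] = 'poem'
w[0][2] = 'effort'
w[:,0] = ['employer', 'understanding', 'office']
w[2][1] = 'appearance'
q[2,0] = 'direction'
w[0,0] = 'employer'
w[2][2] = 'army'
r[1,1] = 'drawing'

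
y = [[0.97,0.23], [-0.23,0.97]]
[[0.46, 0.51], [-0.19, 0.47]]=y@[[0.49, 0.39],[-0.08, 0.58]]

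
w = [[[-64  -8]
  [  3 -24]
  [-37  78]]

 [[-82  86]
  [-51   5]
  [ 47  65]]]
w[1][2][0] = 47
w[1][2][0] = 47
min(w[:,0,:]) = -82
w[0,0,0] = -64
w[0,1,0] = 3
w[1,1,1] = 5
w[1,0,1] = 86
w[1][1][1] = 5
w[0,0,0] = -64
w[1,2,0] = 47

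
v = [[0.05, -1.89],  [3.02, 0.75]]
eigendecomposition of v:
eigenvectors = [[0.09-0.61j, (0.09+0.61j)], [(-0.78+0j), -0.78-0.00j]]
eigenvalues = [(0.4+2.36j), (0.4-2.36j)]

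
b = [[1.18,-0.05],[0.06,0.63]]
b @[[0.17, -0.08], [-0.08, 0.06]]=[[0.20,  -0.1], [-0.04,  0.03]]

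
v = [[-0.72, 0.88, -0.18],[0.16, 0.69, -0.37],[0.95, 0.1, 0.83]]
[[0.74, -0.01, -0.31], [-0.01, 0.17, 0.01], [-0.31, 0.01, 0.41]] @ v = [[-0.83, 0.61, -0.39],[0.04, 0.11, -0.05],[0.61, -0.22, 0.39]]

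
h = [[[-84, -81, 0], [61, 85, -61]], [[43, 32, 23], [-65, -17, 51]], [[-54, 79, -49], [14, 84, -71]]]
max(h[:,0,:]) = 79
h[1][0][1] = 32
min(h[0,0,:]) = -84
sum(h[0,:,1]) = 4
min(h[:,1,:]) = -71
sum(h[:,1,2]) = -81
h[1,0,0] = 43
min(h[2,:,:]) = -71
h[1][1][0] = -65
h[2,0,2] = -49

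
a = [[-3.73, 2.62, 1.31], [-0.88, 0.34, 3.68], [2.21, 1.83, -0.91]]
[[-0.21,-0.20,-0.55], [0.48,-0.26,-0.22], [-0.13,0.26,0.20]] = a @ [[0.06, 0.06, 0.11], [-0.07, 0.04, -0.04], [0.15, -0.06, -0.03]]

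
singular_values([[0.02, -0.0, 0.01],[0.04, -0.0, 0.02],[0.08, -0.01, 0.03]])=[0.1, 0.01, 0.0]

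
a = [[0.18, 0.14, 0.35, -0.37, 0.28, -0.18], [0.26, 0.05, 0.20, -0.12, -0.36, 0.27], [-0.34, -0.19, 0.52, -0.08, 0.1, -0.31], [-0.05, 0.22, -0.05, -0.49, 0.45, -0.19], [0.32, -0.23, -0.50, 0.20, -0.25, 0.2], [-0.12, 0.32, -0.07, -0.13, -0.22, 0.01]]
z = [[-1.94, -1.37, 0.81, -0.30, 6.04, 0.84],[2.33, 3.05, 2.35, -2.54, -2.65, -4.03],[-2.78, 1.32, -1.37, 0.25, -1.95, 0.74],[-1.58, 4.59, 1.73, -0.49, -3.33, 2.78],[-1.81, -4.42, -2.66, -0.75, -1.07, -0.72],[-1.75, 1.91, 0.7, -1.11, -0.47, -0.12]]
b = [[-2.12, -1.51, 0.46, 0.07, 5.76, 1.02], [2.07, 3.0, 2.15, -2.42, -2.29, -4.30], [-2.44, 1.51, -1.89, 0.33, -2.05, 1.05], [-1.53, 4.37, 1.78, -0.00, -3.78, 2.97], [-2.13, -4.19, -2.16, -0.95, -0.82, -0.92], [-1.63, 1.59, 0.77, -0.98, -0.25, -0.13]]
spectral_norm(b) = 9.67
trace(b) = -1.96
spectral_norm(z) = 9.84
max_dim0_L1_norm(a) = 1.69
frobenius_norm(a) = 1.60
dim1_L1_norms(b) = [10.94, 16.23, 9.27, 14.43, 11.17, 5.35]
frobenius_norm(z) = 13.99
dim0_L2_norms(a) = [0.58, 0.51, 0.83, 0.67, 0.73, 0.53]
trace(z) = -1.94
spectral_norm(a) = 1.18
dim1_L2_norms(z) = [6.6, 7.07, 3.97, 6.75, 5.67, 2.94]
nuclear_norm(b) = 27.69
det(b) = 14.91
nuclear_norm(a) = 3.28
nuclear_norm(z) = 27.90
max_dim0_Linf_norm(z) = 6.04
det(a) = -0.01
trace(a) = 0.02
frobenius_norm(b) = 13.77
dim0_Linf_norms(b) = [2.44, 4.37, 2.16, 2.42, 5.76, 4.3]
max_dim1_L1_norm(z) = 16.95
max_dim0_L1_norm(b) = 16.17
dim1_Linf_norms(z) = [6.04, 4.03, 2.78, 4.59, 4.42, 1.91]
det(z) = -29.77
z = a + b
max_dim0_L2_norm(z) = 7.73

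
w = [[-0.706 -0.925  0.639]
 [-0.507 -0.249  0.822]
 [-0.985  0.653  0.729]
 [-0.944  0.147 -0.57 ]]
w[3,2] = -0.57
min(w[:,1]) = -0.925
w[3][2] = -0.57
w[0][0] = -0.706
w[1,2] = 0.822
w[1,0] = -0.507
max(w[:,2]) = 0.822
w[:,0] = [-0.706, -0.507, -0.985, -0.944]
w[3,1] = 0.147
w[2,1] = 0.653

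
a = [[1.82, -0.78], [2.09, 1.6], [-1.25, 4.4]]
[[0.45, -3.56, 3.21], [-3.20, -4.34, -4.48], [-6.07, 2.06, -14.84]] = a @ [[-0.39, -2.0, 0.36], [-1.49, -0.10, -3.27]]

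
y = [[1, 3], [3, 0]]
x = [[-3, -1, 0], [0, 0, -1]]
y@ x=[[-3, -1, -3], [-9, -3, 0]]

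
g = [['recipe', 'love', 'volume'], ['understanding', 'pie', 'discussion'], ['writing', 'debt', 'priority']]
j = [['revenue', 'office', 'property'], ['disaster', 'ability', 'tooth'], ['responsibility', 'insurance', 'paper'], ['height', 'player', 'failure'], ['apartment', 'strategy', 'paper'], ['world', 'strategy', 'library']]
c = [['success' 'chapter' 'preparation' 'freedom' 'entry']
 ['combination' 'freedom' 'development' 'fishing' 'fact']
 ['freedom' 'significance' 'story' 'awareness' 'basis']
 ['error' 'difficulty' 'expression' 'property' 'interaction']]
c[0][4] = 'entry'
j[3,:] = ['height', 'player', 'failure']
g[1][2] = 'discussion'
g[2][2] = 'priority'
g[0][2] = 'volume'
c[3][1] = 'difficulty'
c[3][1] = 'difficulty'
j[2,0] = 'responsibility'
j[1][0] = 'disaster'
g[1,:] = ['understanding', 'pie', 'discussion']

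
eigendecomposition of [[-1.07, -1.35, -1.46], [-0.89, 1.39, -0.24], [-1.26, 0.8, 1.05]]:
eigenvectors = [[0.91, 0.5, -0.33],[0.26, -0.33, -0.39],[0.31, -0.8, 0.86]]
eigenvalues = [-1.96, 2.16, 1.17]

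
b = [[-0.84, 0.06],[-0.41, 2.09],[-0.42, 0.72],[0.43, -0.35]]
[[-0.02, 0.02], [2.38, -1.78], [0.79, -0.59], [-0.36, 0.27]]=b @ [[0.11, -0.09], [1.16, -0.87]]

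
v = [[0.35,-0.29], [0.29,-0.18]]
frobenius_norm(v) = 0.57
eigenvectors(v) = [[(0.65+0.29j),(0.65-0.29j)],[0.71+0.00j,(0.71-0j)]]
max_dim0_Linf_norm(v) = 0.35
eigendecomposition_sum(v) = [[(0.17-0.04j), -0.14+0.10j], [(0.14-0.1j), (-0.09+0.15j)]] + [[0.17+0.04j, (-0.14-0.1j)], [(0.14+0.1j), (-0.09-0.15j)]]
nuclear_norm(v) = 0.60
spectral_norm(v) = 0.57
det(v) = 0.02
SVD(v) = [[-0.8, -0.6], [-0.6, 0.8]] @ diag([0.5672002647252314, 0.037200264725231504]) @ [[-0.8, 0.6], [0.60, 0.8]]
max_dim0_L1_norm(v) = 0.64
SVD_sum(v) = [[0.36, -0.27], [0.27, -0.20]] + [[-0.01, -0.02],[0.02, 0.02]]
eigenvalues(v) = [(0.08+0.12j), (0.08-0.12j)]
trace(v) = 0.17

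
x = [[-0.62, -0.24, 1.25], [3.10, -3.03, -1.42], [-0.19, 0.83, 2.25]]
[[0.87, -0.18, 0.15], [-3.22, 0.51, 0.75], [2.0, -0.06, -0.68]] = x@[[-0.23, 0.21, -0.33], [0.51, 0.06, -0.52], [0.68, -0.03, -0.14]]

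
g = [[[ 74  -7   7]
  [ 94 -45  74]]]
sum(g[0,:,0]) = 168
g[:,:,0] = [[74, 94]]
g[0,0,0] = 74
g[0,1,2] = 74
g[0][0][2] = 7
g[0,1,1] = -45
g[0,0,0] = 74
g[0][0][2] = 7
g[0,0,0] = 74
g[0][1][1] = -45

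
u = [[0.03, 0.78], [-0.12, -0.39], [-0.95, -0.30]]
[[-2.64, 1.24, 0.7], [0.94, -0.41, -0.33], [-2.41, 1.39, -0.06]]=u @ [[3.65,  -1.99,  -0.22], [-3.53,  1.66,  0.91]]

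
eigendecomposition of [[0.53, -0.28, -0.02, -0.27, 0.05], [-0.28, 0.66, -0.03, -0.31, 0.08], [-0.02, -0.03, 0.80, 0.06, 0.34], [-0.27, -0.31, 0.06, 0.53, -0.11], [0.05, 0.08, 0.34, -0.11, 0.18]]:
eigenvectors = [[-0.58, -0.13, -0.78, 0.19, 0.01], [-0.53, -0.10, 0.21, -0.80, -0.15], [-0.12, 0.38, 0.01, -0.13, 0.91], [-0.52, -0.34, 0.57, 0.52, 0.14], [0.30, -0.85, -0.13, -0.21, 0.37]]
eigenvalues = [-0.0, 0.0, 0.81, 0.94, 0.95]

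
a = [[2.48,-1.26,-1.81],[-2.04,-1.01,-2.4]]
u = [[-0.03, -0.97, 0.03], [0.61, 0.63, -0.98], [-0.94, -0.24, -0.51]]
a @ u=[[0.86,  -2.76,  2.23], [1.70,  1.92,  2.15]]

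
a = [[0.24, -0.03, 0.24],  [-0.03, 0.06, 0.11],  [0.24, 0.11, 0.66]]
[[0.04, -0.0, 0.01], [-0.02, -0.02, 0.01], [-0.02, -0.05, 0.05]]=a@ [[0.30, 0.01, 0.01], [-0.01, -0.16, 0.16], [-0.14, -0.05, 0.05]]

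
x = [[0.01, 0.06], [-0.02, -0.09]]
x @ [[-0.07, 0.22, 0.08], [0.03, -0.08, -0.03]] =[[0.0, -0.0, -0.00], [-0.0, 0.00, 0.00]]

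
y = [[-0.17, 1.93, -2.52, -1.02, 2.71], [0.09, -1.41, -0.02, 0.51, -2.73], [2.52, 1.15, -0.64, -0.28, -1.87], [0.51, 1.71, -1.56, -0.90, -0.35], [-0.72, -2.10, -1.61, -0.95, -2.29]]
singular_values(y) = [5.68, 4.08, 3.22, 0.74, 0.53]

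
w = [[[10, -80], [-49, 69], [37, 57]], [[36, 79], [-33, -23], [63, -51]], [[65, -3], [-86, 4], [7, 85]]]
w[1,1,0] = -33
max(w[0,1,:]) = 69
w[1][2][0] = 63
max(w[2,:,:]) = 85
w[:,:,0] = [[10, -49, 37], [36, -33, 63], [65, -86, 7]]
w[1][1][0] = -33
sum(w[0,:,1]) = 46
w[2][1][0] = -86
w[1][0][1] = 79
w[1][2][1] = -51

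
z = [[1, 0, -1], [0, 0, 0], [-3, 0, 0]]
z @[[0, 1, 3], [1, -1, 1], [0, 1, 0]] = [[0, 0, 3], [0, 0, 0], [0, -3, -9]]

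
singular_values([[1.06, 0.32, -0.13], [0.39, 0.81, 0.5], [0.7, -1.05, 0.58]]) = [1.44, 1.32, 0.64]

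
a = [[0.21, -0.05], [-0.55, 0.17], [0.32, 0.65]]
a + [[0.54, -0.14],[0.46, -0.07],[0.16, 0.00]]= [[0.75, -0.19],[-0.09, 0.10],[0.48, 0.65]]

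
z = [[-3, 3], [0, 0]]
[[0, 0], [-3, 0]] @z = [[0, 0], [9, -9]]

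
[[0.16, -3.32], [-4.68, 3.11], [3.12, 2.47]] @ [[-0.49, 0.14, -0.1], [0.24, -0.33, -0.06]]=[[-0.88, 1.12, 0.18], [3.04, -1.68, 0.28], [-0.94, -0.38, -0.46]]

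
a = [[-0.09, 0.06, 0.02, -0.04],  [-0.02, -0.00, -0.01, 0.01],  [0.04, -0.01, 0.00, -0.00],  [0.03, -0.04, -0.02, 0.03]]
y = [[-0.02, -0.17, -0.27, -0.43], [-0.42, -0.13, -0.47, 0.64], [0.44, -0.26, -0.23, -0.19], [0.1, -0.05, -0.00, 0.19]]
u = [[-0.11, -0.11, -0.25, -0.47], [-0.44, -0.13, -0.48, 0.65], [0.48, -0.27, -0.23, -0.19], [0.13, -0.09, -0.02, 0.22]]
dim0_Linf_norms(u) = [0.48, 0.27, 0.48, 0.65]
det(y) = 0.01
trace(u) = -0.25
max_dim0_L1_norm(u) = 1.53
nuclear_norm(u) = 2.16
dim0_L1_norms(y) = [0.98, 0.61, 0.97, 1.45]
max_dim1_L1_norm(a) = 0.21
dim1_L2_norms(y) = [0.54, 0.91, 0.59, 0.22]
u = y + a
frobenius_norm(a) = 0.14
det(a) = 0.00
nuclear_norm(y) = 2.04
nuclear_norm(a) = 0.18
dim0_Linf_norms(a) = [0.09, 0.06, 0.02, 0.04]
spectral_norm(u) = 0.99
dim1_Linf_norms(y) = [0.43, 0.64, 0.44, 0.19]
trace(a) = -0.06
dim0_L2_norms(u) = [0.67, 0.33, 0.59, 0.85]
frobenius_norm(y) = 1.23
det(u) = 0.01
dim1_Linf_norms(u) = [0.47, 0.65, 0.48, 0.22]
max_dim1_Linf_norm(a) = 0.09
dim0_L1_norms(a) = [0.18, 0.11, 0.05, 0.08]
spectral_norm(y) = 0.96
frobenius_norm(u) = 1.28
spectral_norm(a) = 0.14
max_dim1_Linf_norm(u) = 0.65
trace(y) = -0.19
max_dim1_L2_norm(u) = 0.93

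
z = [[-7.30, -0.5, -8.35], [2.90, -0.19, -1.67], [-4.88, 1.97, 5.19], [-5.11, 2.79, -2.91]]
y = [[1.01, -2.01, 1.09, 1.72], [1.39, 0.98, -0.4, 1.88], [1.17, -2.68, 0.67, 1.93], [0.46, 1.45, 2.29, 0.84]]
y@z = [[-27.31, 6.82, -4.42], [-14.96, 3.58, -20.79], [-29.44, 6.63, -7.43], [-14.62, 6.35, 3.18]]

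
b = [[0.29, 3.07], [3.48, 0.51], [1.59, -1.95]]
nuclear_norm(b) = 7.51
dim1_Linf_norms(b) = [3.07, 3.48, 1.95]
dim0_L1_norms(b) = [5.36, 5.53]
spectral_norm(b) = 3.85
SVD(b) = [[0.17, 0.82],[-0.82, 0.42],[-0.55, -0.38]] @ diag([3.8549522028864547, 3.6536890280182397]) @ [[-0.95, 0.3], [0.30, 0.95]]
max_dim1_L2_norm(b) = 3.52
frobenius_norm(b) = 5.31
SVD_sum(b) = [[-0.62, 0.20], [3.02, -0.96], [2.01, -0.64]] + [[0.91, 2.87], [0.46, 1.47], [-0.42, -1.31]]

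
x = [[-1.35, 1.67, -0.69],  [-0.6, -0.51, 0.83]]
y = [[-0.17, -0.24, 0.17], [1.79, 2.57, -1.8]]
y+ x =[[-1.52, 1.43, -0.52], [1.19, 2.06, -0.97]]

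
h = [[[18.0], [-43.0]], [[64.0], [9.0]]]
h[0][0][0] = 18.0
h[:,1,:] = [[-43.0], [9.0]]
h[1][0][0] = 64.0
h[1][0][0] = 64.0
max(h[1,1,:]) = 9.0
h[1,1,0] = 9.0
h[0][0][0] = 18.0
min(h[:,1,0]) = -43.0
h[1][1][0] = 9.0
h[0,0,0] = 18.0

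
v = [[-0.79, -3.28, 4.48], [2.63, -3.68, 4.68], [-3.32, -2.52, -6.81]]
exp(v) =[[0.03, -0.05, -0.03], [-0.02, 0.02, -0.0], [-0.02, 0.04, 0.03]]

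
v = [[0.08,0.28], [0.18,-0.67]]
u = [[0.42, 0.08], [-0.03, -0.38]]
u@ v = [[0.05, 0.06], [-0.07, 0.25]]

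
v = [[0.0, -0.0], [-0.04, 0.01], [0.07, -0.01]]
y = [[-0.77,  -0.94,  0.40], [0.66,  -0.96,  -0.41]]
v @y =[[0.00, 0.0, 0.00],  [0.04, 0.03, -0.02],  [-0.06, -0.06, 0.03]]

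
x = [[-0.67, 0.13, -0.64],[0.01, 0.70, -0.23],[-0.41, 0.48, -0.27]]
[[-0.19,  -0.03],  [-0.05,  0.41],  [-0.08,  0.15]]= x@ [[0.04, 0.37], [0.01, 0.5], [0.26, -0.24]]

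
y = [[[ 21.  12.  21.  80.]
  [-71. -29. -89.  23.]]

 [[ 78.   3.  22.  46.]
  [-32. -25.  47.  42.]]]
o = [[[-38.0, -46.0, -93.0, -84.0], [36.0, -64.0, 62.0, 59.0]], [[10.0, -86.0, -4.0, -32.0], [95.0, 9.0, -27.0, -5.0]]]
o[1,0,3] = -32.0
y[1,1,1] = -25.0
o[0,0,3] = -84.0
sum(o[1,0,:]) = -112.0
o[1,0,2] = -4.0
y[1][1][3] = 42.0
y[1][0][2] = 22.0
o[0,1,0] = 36.0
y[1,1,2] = 47.0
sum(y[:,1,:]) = -134.0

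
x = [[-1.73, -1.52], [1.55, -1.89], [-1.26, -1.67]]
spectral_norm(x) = 3.13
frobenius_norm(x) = 3.96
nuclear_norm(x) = 5.55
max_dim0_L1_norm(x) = 5.08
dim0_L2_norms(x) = [2.64, 2.94]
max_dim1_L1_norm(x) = 3.44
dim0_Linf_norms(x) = [1.73, 1.89]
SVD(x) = [[-0.71, 0.27], [-0.24, -0.96], [-0.67, 0.07]] @ diag([3.1335646061441524, 2.415610245697894]) @ [[0.54,0.84], [-0.84,0.54]]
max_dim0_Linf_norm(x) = 1.89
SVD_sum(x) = [[-1.19,-1.87],[-0.41,-0.64],[-1.12,-1.76]] + [[-0.54, 0.35], [1.96, -1.25], [-0.14, 0.09]]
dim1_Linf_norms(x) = [1.73, 1.89, 1.67]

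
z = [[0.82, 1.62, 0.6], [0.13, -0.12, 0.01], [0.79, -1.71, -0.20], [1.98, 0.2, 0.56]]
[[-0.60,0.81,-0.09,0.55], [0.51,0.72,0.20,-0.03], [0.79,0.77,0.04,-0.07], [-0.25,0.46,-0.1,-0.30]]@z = [[0.63, -0.81, -0.03], [0.61, 0.39, 0.26], [0.64, 1.1, 0.43], [-0.82, -0.35, -0.29]]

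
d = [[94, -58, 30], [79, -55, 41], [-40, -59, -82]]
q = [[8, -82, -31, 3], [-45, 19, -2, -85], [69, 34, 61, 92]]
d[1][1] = -55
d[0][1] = -58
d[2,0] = -40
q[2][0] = 69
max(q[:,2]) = 61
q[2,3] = 92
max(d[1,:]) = 79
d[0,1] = -58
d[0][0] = 94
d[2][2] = -82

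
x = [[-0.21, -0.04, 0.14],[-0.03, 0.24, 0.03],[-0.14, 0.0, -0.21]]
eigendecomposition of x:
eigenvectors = [[0.71+0.00j, (0.71-0j), (0.08+0j)], [0.06-0.03j, (0.06+0.03j), -1.00+0.00j], [(0.01+0.7j), 0.01-0.70j, -0.02+0.00j]]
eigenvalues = [(-0.21+0.14j), (-0.21-0.14j), (0.24+0j)]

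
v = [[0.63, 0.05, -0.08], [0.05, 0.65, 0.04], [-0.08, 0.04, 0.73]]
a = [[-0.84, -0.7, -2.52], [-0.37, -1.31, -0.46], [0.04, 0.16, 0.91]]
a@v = [[-0.36, -0.60, -1.80], [-0.26, -0.89, -0.36], [-0.04, 0.14, 0.67]]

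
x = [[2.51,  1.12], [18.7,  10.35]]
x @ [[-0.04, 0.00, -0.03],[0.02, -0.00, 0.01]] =[[-0.08, 0.00, -0.06], [-0.54, 0.0, -0.46]]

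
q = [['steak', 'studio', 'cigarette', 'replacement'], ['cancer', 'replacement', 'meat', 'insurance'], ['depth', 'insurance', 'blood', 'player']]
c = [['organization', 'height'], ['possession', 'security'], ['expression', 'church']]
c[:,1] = ['height', 'security', 'church']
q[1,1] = 'replacement'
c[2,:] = ['expression', 'church']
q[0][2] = 'cigarette'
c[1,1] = 'security'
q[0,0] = 'steak'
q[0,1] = 'studio'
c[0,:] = ['organization', 'height']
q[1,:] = ['cancer', 'replacement', 'meat', 'insurance']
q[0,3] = 'replacement'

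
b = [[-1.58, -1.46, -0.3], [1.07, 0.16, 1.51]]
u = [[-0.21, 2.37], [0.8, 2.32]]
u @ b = [[2.87, 0.69, 3.64],[1.22, -0.8, 3.26]]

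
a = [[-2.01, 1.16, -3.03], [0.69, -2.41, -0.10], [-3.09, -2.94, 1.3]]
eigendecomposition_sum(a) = [[0.9,0.87,-1.36], [0.13,0.13,-0.2], [-1.54,-1.5,2.33]] + [[-4.35,-2.74,-2.78], [2.53,1.59,1.61], [-1.24,-0.78,-0.79]] + [[1.44, 3.02, 1.11], [-1.97, -4.13, -1.51], [-0.32, -0.66, -0.24]]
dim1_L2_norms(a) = [3.82, 2.51, 4.46]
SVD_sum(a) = [[0.58,1.17,-0.64], [-0.65,-1.31,0.71], [-1.66,-3.36,1.82]] + [[-2.83, 0.32, -1.99], [0.59, -0.07, 0.42], [-1.22, 0.14, -0.86]] + [[0.24, -0.34, -0.40], [0.74, -1.03, -1.23], [-0.20, 0.28, 0.34]]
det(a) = 34.92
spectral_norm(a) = 4.71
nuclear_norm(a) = 10.49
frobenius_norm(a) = 6.38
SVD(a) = [[0.31, 0.9, -0.3],[-0.35, -0.19, -0.92],[-0.89, 0.39, 0.25]] @ diag([4.70715393417197, 3.8587224571491383, 1.9223586654686116]) @ [[0.4,0.81,-0.44], [-0.81,0.09,-0.57], [-0.42,0.58,0.69]]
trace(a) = -3.12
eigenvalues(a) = [3.36, -3.55, -2.93]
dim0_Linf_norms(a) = [3.09, 2.94, 3.03]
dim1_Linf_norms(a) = [3.03, 2.41, 3.09]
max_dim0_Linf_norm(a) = 3.09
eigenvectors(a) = [[-0.50, -0.84, -0.59],[-0.08, 0.49, 0.8],[0.86, -0.24, 0.13]]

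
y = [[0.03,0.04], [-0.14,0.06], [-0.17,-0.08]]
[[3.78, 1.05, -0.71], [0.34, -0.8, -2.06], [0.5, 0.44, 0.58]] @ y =[[0.09, 0.27], [0.47, 0.13], [-0.15, -0.0]]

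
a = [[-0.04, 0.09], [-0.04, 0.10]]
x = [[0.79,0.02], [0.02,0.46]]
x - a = [[0.83, -0.07], [0.06, 0.36]]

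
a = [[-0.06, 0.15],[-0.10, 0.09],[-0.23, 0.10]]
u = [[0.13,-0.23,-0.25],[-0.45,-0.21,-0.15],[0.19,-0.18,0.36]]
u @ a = [[0.07, -0.03], [0.08, -0.10], [-0.08, 0.05]]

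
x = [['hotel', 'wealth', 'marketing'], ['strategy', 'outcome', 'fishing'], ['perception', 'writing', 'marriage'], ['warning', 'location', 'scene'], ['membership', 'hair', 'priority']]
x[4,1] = 'hair'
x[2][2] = 'marriage'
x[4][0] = 'membership'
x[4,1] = 'hair'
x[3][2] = 'scene'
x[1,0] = 'strategy'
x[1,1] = 'outcome'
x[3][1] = 'location'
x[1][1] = 'outcome'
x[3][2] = 'scene'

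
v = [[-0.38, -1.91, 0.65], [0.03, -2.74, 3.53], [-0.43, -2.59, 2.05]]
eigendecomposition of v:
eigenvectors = [[0.87+0.00j, (0.18+0.48j), (0.18-0.48j)], [-0.37+0.00j, (0.66+0j), (0.66-0j)], [-0.32+0.00j, 0.39+0.37j, (0.39-0.37j)]]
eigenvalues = [(0.2+0j), (-0.63+1.99j), (-0.63-1.99j)]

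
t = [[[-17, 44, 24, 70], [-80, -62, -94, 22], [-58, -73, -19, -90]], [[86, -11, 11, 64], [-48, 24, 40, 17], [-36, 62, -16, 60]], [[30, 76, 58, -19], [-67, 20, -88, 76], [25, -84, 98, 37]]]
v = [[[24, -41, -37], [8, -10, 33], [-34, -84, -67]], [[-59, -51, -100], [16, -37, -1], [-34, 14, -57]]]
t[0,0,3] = 70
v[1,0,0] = -59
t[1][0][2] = 11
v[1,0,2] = -100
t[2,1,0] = -67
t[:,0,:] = [[-17, 44, 24, 70], [86, -11, 11, 64], [30, 76, 58, -19]]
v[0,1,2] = 33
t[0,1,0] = -80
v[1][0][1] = -51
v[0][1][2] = 33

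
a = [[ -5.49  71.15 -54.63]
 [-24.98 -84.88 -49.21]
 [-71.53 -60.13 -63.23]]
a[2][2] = -63.23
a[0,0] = -5.49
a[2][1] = -60.13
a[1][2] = -49.21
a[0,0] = -5.49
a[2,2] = -63.23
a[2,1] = -60.13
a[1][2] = -49.21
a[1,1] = -84.88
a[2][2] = -63.23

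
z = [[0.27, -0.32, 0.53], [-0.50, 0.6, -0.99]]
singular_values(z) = [1.43, 0.0]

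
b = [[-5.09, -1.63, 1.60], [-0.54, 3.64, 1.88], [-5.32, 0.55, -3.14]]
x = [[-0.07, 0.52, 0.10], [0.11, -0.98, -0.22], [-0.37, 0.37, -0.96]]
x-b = [[5.02, 2.15, -1.50],[0.65, -4.62, -2.10],[4.95, -0.18, 2.18]]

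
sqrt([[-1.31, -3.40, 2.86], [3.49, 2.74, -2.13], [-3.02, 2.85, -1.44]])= [[1.03, -1.23, 0.93], [0.56, 1.91, -1.01], [-1.82, 0.24, 0.70]]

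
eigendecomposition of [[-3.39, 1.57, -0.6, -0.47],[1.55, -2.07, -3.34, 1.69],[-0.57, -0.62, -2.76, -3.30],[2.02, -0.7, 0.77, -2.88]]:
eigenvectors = [[(0.44+0j), 0.33+0.00j, -0.40-0.20j, -0.40+0.20j], [(0.84+0j), (-0.66+0j), (0.03-0.5j), 0.03+0.50j], [(-0.31+0j), (-0.59+0j), -0.53+0.00j, -0.53-0.00j], [(0.02+0j), (-0.33+0j), (0.02+0.51j), (0.02-0.51j)]]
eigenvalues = [0j, (-4.98+0j), (-3.06+2.4j), (-3.06-2.4j)]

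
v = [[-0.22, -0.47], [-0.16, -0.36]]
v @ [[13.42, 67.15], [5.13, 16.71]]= [[-5.36, -22.63],[-3.99, -16.76]]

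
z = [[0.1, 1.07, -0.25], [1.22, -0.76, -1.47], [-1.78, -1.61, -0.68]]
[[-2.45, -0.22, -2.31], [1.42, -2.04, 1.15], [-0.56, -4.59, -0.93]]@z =[[3.60, 1.26, 2.51],[-4.39, 1.22, 1.86],[-4.0, 4.39, 7.52]]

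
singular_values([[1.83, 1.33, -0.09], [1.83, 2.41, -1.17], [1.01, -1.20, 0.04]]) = [3.88, 1.65, 0.57]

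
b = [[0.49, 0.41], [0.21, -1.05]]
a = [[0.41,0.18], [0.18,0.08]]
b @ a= [[0.27, 0.12], [-0.10, -0.05]]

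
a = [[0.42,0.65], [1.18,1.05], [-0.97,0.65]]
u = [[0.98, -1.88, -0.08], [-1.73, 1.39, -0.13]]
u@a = [[-1.73,  -1.39],[1.04,  0.25]]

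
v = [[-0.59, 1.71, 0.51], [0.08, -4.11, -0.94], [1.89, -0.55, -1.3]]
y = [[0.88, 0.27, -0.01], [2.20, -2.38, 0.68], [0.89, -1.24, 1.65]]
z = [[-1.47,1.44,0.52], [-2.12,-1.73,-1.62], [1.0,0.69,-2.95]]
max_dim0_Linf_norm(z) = 2.95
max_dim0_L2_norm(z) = 3.41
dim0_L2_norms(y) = [2.53, 2.7, 1.78]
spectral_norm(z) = 3.46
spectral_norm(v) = 4.71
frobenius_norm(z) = 4.98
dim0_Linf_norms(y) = [2.2, 2.38, 1.65]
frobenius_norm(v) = 5.18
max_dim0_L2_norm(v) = 4.49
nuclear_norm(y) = 5.81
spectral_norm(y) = 3.85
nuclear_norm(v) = 7.04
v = y + z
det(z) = -20.34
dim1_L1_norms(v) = [2.81, 5.13, 3.74]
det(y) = -3.52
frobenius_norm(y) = 4.11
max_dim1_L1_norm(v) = 5.13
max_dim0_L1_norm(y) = 3.97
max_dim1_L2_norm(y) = 3.31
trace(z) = -6.15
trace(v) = -6.00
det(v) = -1.77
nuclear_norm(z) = 8.42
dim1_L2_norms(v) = [1.88, 4.22, 2.36]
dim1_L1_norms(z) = [3.43, 5.47, 4.64]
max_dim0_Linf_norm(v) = 4.11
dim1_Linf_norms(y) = [0.88, 2.38, 1.65]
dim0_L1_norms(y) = [3.97, 3.89, 2.34]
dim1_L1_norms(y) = [1.16, 5.26, 3.78]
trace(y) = 0.15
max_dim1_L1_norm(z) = 5.47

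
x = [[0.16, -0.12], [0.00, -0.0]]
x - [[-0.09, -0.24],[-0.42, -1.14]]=[[0.25, 0.12], [0.42, 1.14]]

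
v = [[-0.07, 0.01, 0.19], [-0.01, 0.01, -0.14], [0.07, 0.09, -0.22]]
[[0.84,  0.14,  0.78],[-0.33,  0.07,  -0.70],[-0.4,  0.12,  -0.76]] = v @ [[-3.17, -2.01, 2.62], [5.26, 2.52, 1.63], [2.95, -0.16, 4.96]]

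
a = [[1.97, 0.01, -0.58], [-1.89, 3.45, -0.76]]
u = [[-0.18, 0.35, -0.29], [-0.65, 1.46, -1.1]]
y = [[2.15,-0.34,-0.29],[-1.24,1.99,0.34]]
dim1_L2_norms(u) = [0.49, 1.94]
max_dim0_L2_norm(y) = 2.48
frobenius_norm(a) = 4.50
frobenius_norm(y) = 3.23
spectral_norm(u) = 2.00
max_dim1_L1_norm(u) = 3.21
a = y + u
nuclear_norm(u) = 2.03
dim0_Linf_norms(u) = [0.65, 1.46, 1.1]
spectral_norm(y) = 2.95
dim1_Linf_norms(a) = [1.97, 3.45]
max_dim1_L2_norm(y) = 2.37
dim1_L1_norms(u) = [0.82, 3.21]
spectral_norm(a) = 4.11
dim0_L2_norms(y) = [2.48, 2.02, 0.45]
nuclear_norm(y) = 4.27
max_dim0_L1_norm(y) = 3.39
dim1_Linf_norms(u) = [0.35, 1.46]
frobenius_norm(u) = 2.00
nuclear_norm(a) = 5.95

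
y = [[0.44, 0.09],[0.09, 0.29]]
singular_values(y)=[0.48, 0.25]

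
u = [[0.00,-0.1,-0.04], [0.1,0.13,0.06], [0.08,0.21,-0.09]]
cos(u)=[[1.01, 0.01, 0.00], [-0.01, 0.99, 0.00], [-0.01, -0.00, 0.99]]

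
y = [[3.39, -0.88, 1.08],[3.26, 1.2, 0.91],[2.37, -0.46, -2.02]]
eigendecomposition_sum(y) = [[(1.79-0.71j), -0.45+0.92j, 0.32-0.07j], [1.67-3.48j, (0.6+1.96j), 0.37-0.54j], [0.71-0.21j, -0.20+0.34j, 0.12-0.02j]] + [[1.79+0.71j, (-0.45-0.92j), (0.32+0.07j)], [1.67+3.48j, 0.60-1.96j, 0.37+0.54j], [0.71+0.21j, -0.20-0.34j, (0.12+0.02j)]] + [[-0.19+0.00j, 0.01+0.00j, 0.44+0.00j], [(-0.07+0j), 0j, 0.17+0.00j], [(0.95-0j), -0.06-0.00j, -2.27-0.00j]]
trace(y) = 2.57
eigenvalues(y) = [(2.51+1.24j), (2.51-1.24j), (-2.45+0j)]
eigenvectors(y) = [[(-0.32-0.3j), -0.32+0.30j, (-0.19+0j)], [-0.88+0.00j, (-0.88-0j), -0.07+0.00j], [(-0.11-0.13j), (-0.11+0.13j), (0.98+0j)]]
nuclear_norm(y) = 9.23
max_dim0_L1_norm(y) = 9.02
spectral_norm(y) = 5.28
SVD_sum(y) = [[3.46,  -0.01,  0.29], [3.31,  -0.01,  0.28], [2.19,  -0.01,  0.18]] + [[-0.04, 0.14, 0.5], [-0.08, 0.26, 0.9], [0.18, -0.62, -2.16]] + [[-0.03, -1.01, 0.29], [0.03, 0.95, -0.27], [0.0, 0.16, -0.05]]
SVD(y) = [[-0.66, -0.21, -0.72], [-0.63, -0.38, 0.68], [-0.42, 0.9, 0.12]] @ diag([5.281292165043242, 2.4953635860219343, 1.4555458223665183]) @ [[-1.00,0.00,-0.08], [0.08,-0.27,-0.96], [0.03,0.96,-0.27]]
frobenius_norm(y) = 6.02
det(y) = -19.18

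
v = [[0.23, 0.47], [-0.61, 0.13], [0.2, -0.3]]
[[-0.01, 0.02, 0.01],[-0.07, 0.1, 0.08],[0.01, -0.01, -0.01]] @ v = [[-0.01,  -0.01], [-0.06,  -0.04], [0.01,  0.01]]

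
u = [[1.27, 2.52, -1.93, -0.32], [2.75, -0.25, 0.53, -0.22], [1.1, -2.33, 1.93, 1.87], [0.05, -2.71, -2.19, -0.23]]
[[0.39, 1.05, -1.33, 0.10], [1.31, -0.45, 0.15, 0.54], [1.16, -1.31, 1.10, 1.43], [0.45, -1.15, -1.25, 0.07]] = u@[[0.50,-0.12,-0.07,0.25], [-0.12,0.45,-0.03,-0.04], [-0.07,-0.03,0.61,-0.04], [0.25,-0.04,-0.04,0.61]]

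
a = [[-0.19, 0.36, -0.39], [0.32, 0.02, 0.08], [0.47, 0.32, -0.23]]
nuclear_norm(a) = 1.29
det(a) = 0.01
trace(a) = -0.40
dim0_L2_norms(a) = [0.6, 0.48, 0.46]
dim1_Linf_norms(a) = [0.39, 0.32, 0.47]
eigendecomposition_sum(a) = [[(-0-0j), (-0.01+0j), 0j], [(0.07+0j), (0.13+0j), -0.05-0.00j], [(0.07+0j), 0.13+0.00j, -0.05-0.00j]] + [[(-0.09+0.16j), 0.18+0.20j, (-0.2-0.2j)], [0.13-0.08j, -0.06-0.21j, 0.07+0.22j], [(0.2+0.01j), 0.10-0.28j, (-0.09+0.3j)]] + [[(-0.09-0.16j), (0.18-0.2j), (-0.2+0.2j)], [0.13+0.08j, (-0.06+0.21j), 0.07-0.22j], [0.20-0.01j, (0.1+0.28j), (-0.09-0.3j)]]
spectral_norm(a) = 0.69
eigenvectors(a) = [[(-0.03+0j), (0.28-0.52j), 0.28+0.52j], [(0.72+0j), -0.40+0.26j, -0.40-0.26j], [(0.69+0j), (-0.65+0j), (-0.65-0j)]]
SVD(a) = [[0.50,-0.78,-0.37],[0.20,0.53,-0.83],[0.84,0.34,0.42]] @ diag([0.6913858608551987, 0.5697402512416098, 0.024117162450487624]) @ [[0.53, 0.66, -0.54], [0.84, -0.28, 0.47], [0.16, -0.7, -0.7]]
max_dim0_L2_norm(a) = 0.6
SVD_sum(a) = [[0.18, 0.23, -0.19], [0.07, 0.09, -0.07], [0.31, 0.38, -0.31]] + [[-0.37,0.13,-0.21], [0.25,-0.08,0.14], [0.16,-0.05,0.09]] + [[-0.0, 0.01, 0.01], [-0.00, 0.01, 0.01], [0.0, -0.01, -0.01]]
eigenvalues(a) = [(0.08+0j), (-0.24+0.24j), (-0.24-0.24j)]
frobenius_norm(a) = 0.90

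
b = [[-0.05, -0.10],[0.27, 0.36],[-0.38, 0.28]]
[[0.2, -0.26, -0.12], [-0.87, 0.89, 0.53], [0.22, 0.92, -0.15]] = b @[[-1.52,-0.39,0.96], [-1.28,2.77,0.76]]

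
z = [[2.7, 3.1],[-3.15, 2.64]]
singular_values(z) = [4.15, 4.07]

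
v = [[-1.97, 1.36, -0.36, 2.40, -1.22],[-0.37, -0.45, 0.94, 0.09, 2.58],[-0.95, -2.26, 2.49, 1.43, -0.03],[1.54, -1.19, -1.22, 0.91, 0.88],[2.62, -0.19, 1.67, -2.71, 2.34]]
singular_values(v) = [6.02, 4.0, 2.62, 2.18, 0.93]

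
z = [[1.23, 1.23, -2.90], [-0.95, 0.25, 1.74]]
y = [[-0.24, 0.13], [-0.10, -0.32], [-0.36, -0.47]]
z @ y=[[0.63, 1.13], [-0.42, -1.02]]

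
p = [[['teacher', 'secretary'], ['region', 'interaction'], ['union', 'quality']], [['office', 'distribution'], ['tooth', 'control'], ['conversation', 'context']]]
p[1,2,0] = 'conversation'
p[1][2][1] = 'context'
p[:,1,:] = [['region', 'interaction'], ['tooth', 'control']]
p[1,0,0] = 'office'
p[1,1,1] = 'control'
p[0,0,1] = 'secretary'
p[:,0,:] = [['teacher', 'secretary'], ['office', 'distribution']]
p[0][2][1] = 'quality'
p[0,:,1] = ['secretary', 'interaction', 'quality']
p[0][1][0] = 'region'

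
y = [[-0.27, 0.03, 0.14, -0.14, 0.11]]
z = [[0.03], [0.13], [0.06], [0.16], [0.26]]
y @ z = [[0.01]]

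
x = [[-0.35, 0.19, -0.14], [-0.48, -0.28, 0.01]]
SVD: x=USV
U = [[-0.50, -0.87], [-0.87, 0.50]]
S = [0.61, 0.34]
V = [[0.97,0.24,0.10],[0.19,-0.91,0.38]]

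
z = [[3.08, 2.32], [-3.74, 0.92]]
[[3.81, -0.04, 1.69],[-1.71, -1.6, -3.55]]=z @ [[0.65, 0.32, 0.85],[0.78, -0.44, -0.40]]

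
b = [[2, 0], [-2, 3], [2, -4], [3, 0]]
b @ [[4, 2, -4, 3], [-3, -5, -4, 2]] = [[8, 4, -8, 6], [-17, -19, -4, 0], [20, 24, 8, -2], [12, 6, -12, 9]]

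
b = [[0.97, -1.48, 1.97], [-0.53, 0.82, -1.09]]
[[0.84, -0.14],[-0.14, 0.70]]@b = [[0.89, -1.36, 1.81], [-0.51, 0.78, -1.04]]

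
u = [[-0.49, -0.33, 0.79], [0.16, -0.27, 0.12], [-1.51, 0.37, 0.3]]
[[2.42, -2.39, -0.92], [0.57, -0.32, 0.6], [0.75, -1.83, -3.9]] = u@[[-0.35,1.02,2.37],[-1.28,0.87,-0.83],[2.31,-2.03,-0.04]]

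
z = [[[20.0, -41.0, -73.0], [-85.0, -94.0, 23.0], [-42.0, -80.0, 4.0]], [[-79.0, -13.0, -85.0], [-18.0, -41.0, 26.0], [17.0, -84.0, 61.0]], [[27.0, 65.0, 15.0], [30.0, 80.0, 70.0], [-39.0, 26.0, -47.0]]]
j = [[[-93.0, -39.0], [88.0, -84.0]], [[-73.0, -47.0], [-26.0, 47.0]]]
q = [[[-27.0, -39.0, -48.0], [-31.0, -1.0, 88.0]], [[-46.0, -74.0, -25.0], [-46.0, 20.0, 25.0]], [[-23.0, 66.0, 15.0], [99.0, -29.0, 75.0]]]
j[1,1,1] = 47.0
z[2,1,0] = 30.0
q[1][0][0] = -46.0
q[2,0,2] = 15.0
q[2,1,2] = 75.0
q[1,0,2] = -25.0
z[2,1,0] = 30.0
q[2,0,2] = 15.0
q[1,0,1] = -74.0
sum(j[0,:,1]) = -123.0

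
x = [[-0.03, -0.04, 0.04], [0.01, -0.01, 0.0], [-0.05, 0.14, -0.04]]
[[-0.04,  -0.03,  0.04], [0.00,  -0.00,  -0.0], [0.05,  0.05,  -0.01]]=x @ [[0.47,0.45,-0.18], [0.45,0.55,0.15], [-0.18,0.15,0.90]]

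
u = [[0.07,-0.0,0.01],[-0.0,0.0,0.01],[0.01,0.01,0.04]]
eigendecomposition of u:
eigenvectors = [[0.95, -0.30, 0.03], [0.04, 0.24, 0.97], [0.30, 0.92, -0.24]]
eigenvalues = [0.07, 0.04, -0.0]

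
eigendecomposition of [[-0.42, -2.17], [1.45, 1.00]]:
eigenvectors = [[(0.77+0j),  (0.77-0j)], [(-0.25-0.58j),  (-0.25+0.58j)]]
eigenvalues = [(0.29+1.63j), (0.29-1.63j)]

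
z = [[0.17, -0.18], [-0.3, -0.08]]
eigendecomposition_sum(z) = [[0.23,-0.11], [-0.18,0.08]] + [[-0.06, -0.07], [-0.12, -0.16]]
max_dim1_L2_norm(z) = 0.31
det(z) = -0.07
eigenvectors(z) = [[0.79, 0.42], [-0.61, 0.91]]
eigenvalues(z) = [0.31, -0.22]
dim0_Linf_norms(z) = [0.3, 0.18]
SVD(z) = [[-0.53, 0.85],  [0.85, 0.53]] @ diag([0.3456011825546962, 0.19560118255469616]) @ [[-1.0, 0.08], [-0.08, -1.00]]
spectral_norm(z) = 0.35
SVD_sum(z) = [[0.18, -0.02], [-0.29, 0.02]] + [[-0.01, -0.16], [-0.01, -0.10]]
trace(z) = 0.09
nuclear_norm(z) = 0.54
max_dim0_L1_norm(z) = 0.47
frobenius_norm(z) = 0.40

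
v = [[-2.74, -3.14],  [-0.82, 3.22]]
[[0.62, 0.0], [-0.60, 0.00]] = v@[[-0.01, -0.0], [-0.19, -0.00]]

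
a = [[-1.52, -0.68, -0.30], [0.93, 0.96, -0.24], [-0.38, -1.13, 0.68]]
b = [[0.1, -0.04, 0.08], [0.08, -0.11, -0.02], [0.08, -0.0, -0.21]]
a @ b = [[-0.23, 0.14, -0.05], [0.15, -0.14, 0.11], [-0.07, 0.14, -0.15]]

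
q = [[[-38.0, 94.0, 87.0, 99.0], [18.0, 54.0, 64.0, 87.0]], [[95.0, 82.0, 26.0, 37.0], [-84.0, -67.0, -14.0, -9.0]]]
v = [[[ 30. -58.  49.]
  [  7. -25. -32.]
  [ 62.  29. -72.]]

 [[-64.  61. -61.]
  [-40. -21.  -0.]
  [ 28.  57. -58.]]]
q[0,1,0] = 18.0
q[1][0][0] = 95.0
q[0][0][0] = -38.0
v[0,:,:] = [[30.0, -58.0, 49.0], [7.0, -25.0, -32.0], [62.0, 29.0, -72.0]]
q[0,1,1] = 54.0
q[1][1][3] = -9.0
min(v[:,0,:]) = -64.0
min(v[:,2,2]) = -72.0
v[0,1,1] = -25.0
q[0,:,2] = [87.0, 64.0]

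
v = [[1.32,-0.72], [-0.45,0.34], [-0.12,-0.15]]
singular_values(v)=[1.6, 0.21]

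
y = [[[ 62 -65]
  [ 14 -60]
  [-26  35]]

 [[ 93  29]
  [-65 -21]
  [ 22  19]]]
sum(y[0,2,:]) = 9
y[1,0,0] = 93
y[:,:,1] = [[-65, -60, 35], [29, -21, 19]]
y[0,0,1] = -65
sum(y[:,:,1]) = -63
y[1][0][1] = 29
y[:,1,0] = [14, -65]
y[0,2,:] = [-26, 35]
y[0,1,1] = -60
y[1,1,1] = -21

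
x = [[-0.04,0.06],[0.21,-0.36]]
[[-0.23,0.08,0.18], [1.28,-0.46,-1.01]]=x @ [[3.20,-0.41,-1.55], [-1.68,1.05,1.89]]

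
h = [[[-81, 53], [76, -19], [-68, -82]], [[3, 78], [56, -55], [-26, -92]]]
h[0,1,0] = 76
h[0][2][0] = -68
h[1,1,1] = -55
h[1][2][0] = -26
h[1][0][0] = 3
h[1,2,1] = -92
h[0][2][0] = -68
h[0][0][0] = -81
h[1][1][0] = 56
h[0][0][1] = 53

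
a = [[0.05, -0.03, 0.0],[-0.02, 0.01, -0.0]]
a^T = [[0.05,  -0.02], [-0.03,  0.01], [0.0,  -0.0]]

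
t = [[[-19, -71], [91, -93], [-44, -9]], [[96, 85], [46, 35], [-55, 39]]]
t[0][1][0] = 91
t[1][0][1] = 85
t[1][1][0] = 46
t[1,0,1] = 85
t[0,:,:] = [[-19, -71], [91, -93], [-44, -9]]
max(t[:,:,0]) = 96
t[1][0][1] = 85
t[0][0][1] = -71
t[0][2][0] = -44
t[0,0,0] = -19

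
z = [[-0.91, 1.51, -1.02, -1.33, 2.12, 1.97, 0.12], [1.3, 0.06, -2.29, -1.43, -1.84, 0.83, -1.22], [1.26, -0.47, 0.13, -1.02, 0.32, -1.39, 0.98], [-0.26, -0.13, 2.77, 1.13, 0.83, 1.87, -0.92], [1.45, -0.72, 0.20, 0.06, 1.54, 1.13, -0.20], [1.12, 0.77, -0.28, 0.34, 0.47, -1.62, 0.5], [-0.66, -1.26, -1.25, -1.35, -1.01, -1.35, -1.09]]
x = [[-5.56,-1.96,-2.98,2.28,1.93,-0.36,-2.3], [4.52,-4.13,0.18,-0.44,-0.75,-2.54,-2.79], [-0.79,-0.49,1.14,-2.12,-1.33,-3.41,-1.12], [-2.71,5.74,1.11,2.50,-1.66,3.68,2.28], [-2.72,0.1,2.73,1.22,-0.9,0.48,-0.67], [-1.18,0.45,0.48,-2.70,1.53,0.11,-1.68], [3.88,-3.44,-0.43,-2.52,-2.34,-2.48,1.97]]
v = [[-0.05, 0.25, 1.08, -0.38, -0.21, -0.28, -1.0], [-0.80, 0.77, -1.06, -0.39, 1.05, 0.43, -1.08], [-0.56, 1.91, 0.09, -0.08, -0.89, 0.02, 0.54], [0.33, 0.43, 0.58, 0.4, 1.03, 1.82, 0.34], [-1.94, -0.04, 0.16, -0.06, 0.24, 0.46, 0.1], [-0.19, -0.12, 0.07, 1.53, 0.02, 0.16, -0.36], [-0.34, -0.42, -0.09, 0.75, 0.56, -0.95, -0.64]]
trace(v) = 0.97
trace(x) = -4.87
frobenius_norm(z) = 8.35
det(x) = 14111.05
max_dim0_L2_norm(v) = 2.23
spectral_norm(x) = 12.45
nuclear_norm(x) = 36.25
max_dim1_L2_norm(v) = 2.3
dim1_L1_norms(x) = [17.37, 15.35, 10.4, 19.68, 8.82, 8.13, 17.06]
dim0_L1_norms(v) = [4.21, 3.94, 3.13, 3.59, 4.0, 4.12, 4.06]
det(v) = -36.09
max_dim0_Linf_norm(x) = 5.74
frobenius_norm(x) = 16.80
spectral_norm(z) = 5.34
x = z @ v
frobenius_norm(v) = 5.19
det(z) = -391.19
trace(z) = -0.76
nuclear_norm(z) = 19.47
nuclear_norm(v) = 12.89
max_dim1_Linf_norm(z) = 2.77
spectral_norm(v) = 2.69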